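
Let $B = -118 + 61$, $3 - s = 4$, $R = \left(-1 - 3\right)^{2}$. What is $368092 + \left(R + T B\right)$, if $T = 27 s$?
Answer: $369647$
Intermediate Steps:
$R = 16$ ($R = \left(-4\right)^{2} = 16$)
$s = -1$ ($s = 3 - 4 = -1$)
$T = -27$ ($T = 27 \left(-1\right) = -27$)
$B = -57$
$368092 + \left(R + T B\right) = 368092 + \left(16 - -1539\right) = 368092 + \left(16 + 1539\right) = 368092 + 1555 = 369647$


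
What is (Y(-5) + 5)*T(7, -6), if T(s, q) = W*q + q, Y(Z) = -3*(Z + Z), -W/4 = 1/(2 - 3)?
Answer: -1050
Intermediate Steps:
W = 4 (W = -4/(2 - 3) = -4/(-1) = -4*(-1) = 4)
Y(Z) = -6*Z
T(s, q) = 5*q (T(s, q) = 4*q + q = 5*q)
(Y(-5) + 5)*T(7, -6) = (-6*(-5) + 5)*(5*(-6)) = (30 + 5)*(-30) = 35*(-30) = -1050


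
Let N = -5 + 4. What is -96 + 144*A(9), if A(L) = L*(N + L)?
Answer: 10272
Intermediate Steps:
N = -1
A(L) = L*(-1 + L)
-96 + 144*A(9) = -96 + 144*(9*(-1 + 9)) = -96 + 144*(9*8) = -96 + 144*72 = -96 + 10368 = 10272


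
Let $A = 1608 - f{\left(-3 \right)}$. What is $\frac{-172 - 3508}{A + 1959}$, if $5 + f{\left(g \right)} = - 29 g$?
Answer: $- \frac{736}{697} \approx -1.056$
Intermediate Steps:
$f{\left(g \right)} = -5 - 29 g$
$A = 1526$ ($A = 1608 - \left(-5 - -87\right) = 1608 - \left(-5 + 87\right) = 1608 - 82 = 1526$)
$\frac{-172 - 3508}{A + 1959} = \frac{-172 - 3508}{1526 + 1959} = - \frac{3680}{3485} = \left(-3680\right) \frac{1}{3485} = - \frac{736}{697}$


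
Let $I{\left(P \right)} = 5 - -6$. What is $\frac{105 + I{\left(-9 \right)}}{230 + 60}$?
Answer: $\frac{2}{5} \approx 0.4$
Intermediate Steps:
$I{\left(P \right)} = 11$ ($I{\left(P \right)} = 5 + 6 = 11$)
$\frac{105 + I{\left(-9 \right)}}{230 + 60} = \frac{105 + 11}{230 + 60} = \frac{116}{290} = 116 \cdot \frac{1}{290} = \frac{2}{5}$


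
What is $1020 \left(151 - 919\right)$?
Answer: $-783360$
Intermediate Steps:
$1020 \left(151 - 919\right) = 1020 \left(-768\right) = -783360$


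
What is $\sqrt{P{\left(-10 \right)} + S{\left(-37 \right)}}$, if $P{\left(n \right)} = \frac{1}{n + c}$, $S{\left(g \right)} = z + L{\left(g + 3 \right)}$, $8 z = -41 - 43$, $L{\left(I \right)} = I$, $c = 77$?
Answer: $\frac{i \sqrt{798774}}{134} \approx 6.6697 i$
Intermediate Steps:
$z = - \frac{21}{2}$ ($z = \frac{-41 - 43}{8} = \frac{1}{8} \left(-84\right) = - \frac{21}{2} \approx -10.5$)
$S{\left(g \right)} = - \frac{15}{2} + g$ ($S{\left(g \right)} = - \frac{21}{2} + \left(g + 3\right) = - \frac{21}{2} + \left(3 + g\right) = - \frac{15}{2} + g$)
$P{\left(n \right)} = \frac{1}{77 + n}$ ($P{\left(n \right)} = \frac{1}{n + 77} = \frac{1}{77 + n}$)
$\sqrt{P{\left(-10 \right)} + S{\left(-37 \right)}} = \sqrt{\frac{1}{77 - 10} - \frac{89}{2}} = \sqrt{\frac{1}{67} - \frac{89}{2}} = \sqrt{- \frac{5961}{134}} = \frac{i \sqrt{798774}}{134}$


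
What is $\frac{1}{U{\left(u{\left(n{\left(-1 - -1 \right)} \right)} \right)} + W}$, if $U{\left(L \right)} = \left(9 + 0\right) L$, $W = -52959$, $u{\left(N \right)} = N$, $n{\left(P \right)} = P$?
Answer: $- \frac{1}{52959} \approx -1.8883 \cdot 10^{-5}$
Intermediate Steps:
$U{\left(L \right)} = 9 L$
$\frac{1}{U{\left(u{\left(n{\left(-1 - -1 \right)} \right)} \right)} + W} = \frac{1}{9 \left(-1 - -1\right) - 52959} = \frac{1}{9 \left(-1 + 1\right) - 52959} = \frac{1}{9 \cdot 0 - 52959} = \frac{1}{0 - 52959} = \frac{1}{-52959} = - \frac{1}{52959}$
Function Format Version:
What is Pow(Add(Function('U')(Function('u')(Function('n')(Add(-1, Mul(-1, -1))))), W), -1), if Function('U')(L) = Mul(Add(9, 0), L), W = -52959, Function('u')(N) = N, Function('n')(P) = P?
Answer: Rational(-1, 52959) ≈ -1.8883e-5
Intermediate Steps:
Function('U')(L) = Mul(9, L)
Pow(Add(Function('U')(Function('u')(Function('n')(Add(-1, Mul(-1, -1))))), W), -1) = Pow(Add(Mul(9, Add(-1, Mul(-1, -1))), -52959), -1) = Pow(Add(Mul(9, Add(-1, 1)), -52959), -1) = Pow(Add(Mul(9, 0), -52959), -1) = Pow(Add(0, -52959), -1) = Pow(-52959, -1) = Rational(-1, 52959)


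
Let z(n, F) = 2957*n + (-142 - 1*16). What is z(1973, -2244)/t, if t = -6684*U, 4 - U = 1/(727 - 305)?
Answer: -175853519/805422 ≈ -218.34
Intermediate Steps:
U = 1687/422 (U = 4 - 1/(727 - 305) = 4 - 1/422 = 1687/422 ≈ 3.9976)
z(n, F) = -158 + 2957*n (z(n, F) = 2957*n + (-142 - 16) = 2957*n - 158 = -158 + 2957*n)
t = -5637954/211 (t = -6684*1687/422 = -5637954/211 ≈ -26720.)
z(1973, -2244)/t = (-158 + 2957*1973)/(-5637954/211) = (-158 + 5834161)*(-211/5637954) = 5834003*(-211/5637954) = -175853519/805422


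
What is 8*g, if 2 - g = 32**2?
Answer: -8176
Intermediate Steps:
g = -1022 (g = 2 - 1*32**2 = 2 - 1*1024 = 2 - 1024 = -1022)
8*g = 8*(-1022) = -8176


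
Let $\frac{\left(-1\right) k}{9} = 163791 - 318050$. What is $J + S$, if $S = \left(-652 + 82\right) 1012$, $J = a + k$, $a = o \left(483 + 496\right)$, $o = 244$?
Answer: $1050367$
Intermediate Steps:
$k = 1388331$ ($k = - 9 \left(163791 - 318050\right) = \left(-9\right) \left(-154259\right) = 1388331$)
$a = 238876$ ($a = 244 \left(483 + 496\right) = 244 \cdot 979 = 238876$)
$J = 1627207$ ($J = 238876 + 1388331 = 1627207$)
$S = -576840$ ($S = \left(-570\right) 1012 = -576840$)
$J + S = 1627207 - 576840 = 1050367$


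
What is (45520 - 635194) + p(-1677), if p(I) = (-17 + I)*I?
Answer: 2251164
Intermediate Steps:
p(I) = I*(-17 + I)
(45520 - 635194) + p(-1677) = (45520 - 635194) - 1677*(-17 - 1677) = -589674 - 1677*(-1694) = -589674 + 2840838 = 2251164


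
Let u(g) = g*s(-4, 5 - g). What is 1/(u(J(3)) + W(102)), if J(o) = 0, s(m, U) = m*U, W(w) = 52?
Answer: 1/52 ≈ 0.019231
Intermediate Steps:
s(m, U) = U*m
u(g) = g*(-20 + 4*g) (u(g) = g*((5 - g)*(-4)) = g*(-20 + 4*g))
1/(u(J(3)) + W(102)) = 1/(4*0*(-5 + 0) + 52) = 1/(4*0*(-5) + 52) = 1/(0 + 52) = 1/52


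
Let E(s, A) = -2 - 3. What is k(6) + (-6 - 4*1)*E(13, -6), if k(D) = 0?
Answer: 50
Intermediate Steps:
E(s, A) = -5
k(6) + (-6 - 4*1)*E(13, -6) = 0 + (-6 - 4*1)*(-5) = 0 + (-6 - 4)*(-5) = 0 - 10*(-5) = 0 + 50 = 50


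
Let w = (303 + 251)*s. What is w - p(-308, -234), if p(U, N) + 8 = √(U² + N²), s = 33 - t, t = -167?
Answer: 110808 - 2*√37405 ≈ 1.1042e+5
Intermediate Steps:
s = 200 (s = 33 - 1*(-167) = 33 + 167 = 200)
p(U, N) = -8 + √(N² + U²) (p(U, N) = -8 + √(U² + N²) = -8 + √(N² + U²))
w = 110800 (w = (303 + 251)*200 = 554*200 = 110800)
w - p(-308, -234) = 110800 - (-8 + √((-234)² + (-308)²)) = 110800 - (-8 + √(54756 + 94864)) = 110800 - (-8 + √149620) = 110800 - (-8 + 2*√37405) = 110800 + (8 - 2*√37405) = 110808 - 2*√37405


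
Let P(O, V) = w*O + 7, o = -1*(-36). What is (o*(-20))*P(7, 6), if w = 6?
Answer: -35280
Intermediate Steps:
o = 36
P(O, V) = 7 + 6*O (P(O, V) = 6*O + 7 = 7 + 6*O)
(o*(-20))*P(7, 6) = (36*(-20))*(7 + 6*7) = -720*(7 + 42) = -720*49 = -35280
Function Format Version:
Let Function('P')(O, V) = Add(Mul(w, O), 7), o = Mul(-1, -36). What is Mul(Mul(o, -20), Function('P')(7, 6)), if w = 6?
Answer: -35280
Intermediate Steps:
o = 36
Function('P')(O, V) = Add(7, Mul(6, O)) (Function('P')(O, V) = Add(Mul(6, O), 7) = Add(7, Mul(6, O)))
Mul(Mul(o, -20), Function('P')(7, 6)) = Mul(Mul(36, -20), Add(7, Mul(6, 7))) = Mul(-720, Add(7, 42)) = Mul(-720, 49) = -35280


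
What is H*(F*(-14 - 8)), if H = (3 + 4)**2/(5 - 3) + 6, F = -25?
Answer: 16775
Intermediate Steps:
H = 61/2 (H = 7**2/2 + 6 = 49*(1/2) + 6 = 49/2 + 6 = 61/2 ≈ 30.500)
H*(F*(-14 - 8)) = 61*(-25*(-14 - 8))/2 = 61*(-25*(-22))/2 = (61/2)*550 = 16775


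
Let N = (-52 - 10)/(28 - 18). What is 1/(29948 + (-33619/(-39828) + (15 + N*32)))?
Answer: 199140/5927490539 ≈ 3.3596e-5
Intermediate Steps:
N = -31/5 (N = -62/10 = -62*⅒ = -31/5 ≈ -6.2000)
1/(29948 + (-33619/(-39828) + (15 + N*32))) = 1/(29948 + (-33619/(-39828) + (15 - 31/5*32))) = 1/(29948 + (-33619*(-1/39828) + (15 - 992/5))) = 1/(29948 + (33619/39828 - 917/5)) = 1/(29948 - 36354181/199140) = 1/(5927490539/199140) = 199140/5927490539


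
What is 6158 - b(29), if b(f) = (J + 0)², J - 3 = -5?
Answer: 6154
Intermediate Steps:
J = -2 (J = 3 - 5 = -2)
b(f) = 4 (b(f) = (-2 + 0)² = (-2)² = 4)
6158 - b(29) = 6158 - 1*4 = 6158 - 4 = 6154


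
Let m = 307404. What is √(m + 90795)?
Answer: √398199 ≈ 631.03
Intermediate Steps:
√(m + 90795) = √(307404 + 90795) = √398199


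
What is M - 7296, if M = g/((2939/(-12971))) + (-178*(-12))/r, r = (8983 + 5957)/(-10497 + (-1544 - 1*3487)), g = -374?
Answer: -9593375842/1219685 ≈ -7865.5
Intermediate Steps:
r = -1245/1294 (r = 14940/(-10497 + (-1544 - 3487)) = 14940/(-10497 - 5031) = 14940/(-15528) = 14940*(-1/15528) = -1245/1294 ≈ -0.96213)
M = -694554082/1219685 (M = -374/(2939/(-12971)) + (-178*(-12))/(-1245/1294) = -374/(2939*(-1/12971)) + 2136*(-1294/1245) = -374/(-2939/12971) - 921328/415 = -374*(-12971/2939) - 921328/415 = 4851154/2939 - 921328/415 = -694554082/1219685 ≈ -569.45)
M - 7296 = -694554082/1219685 - 7296 = -9593375842/1219685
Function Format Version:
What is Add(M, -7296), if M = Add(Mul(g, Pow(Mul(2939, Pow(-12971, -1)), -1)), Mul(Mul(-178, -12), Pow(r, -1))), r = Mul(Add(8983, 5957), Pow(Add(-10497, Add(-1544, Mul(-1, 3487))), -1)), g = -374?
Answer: Rational(-9593375842, 1219685) ≈ -7865.5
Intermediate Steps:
r = Rational(-1245, 1294) (r = Mul(14940, Pow(Add(-10497, Add(-1544, -3487)), -1)) = Mul(14940, Pow(Add(-10497, -5031), -1)) = Mul(14940, Pow(-15528, -1)) = Mul(14940, Rational(-1, 15528)) = Rational(-1245, 1294) ≈ -0.96213)
M = Rational(-694554082, 1219685) (M = Add(Mul(-374, Pow(Mul(2939, Pow(-12971, -1)), -1)), Mul(Mul(-178, -12), Pow(Rational(-1245, 1294), -1))) = Add(Mul(-374, Pow(Mul(2939, Rational(-1, 12971)), -1)), Mul(2136, Rational(-1294, 1245))) = Add(Mul(-374, Pow(Rational(-2939, 12971), -1)), Rational(-921328, 415)) = Add(Mul(-374, Rational(-12971, 2939)), Rational(-921328, 415)) = Add(Rational(4851154, 2939), Rational(-921328, 415)) = Rational(-694554082, 1219685) ≈ -569.45)
Add(M, -7296) = Add(Rational(-694554082, 1219685), -7296) = Rational(-9593375842, 1219685)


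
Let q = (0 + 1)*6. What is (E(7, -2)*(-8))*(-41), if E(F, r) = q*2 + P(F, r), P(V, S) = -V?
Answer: 1640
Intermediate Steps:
q = 6 (q = 1*6 = 6)
E(F, r) = 12 - F (E(F, r) = 6*2 - F = 12 - F)
(E(7, -2)*(-8))*(-41) = ((12 - 1*7)*(-8))*(-41) = ((12 - 7)*(-8))*(-41) = (5*(-8))*(-41) = -40*(-41) = 1640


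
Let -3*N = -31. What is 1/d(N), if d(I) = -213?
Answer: -1/213 ≈ -0.0046948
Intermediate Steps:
N = 31/3 (N = -⅓*(-31) = 31/3 ≈ 10.333)
1/d(N) = 1/(-213) = -1/213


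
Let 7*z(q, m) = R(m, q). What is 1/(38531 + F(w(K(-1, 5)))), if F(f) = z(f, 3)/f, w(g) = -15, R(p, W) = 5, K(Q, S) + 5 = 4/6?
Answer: 21/809150 ≈ 2.5953e-5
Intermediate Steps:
K(Q, S) = -13/3 (K(Q, S) = -5 + 4/6 = -5 + 4*(⅙) = -5 + ⅔ = -13/3)
z(q, m) = 5/7 (z(q, m) = (⅐)*5 = 5/7)
F(f) = 5/(7*f)
1/(38531 + F(w(K(-1, 5)))) = 1/(38531 + (5/7)/(-15)) = 1/(38531 + (5/7)*(-1/15)) = 1/(38531 - 1/21) = 1/(809150/21) = 21/809150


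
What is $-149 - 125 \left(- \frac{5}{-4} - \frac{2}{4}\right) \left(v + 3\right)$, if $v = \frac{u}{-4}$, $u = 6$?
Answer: $- \frac{2317}{8} \approx -289.63$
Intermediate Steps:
$v = - \frac{3}{2}$ ($v = \frac{6}{-4} = 6 \left(- \frac{1}{4}\right) = - \frac{3}{2} \approx -1.5$)
$-149 - 125 \left(- \frac{5}{-4} - \frac{2}{4}\right) \left(v + 3\right) = -149 - 125 \left(- \frac{5}{-4} - \frac{2}{4}\right) \left(- \frac{3}{2} + 3\right) = -149 - 125 \left(\left(-5\right) \left(- \frac{1}{4}\right) - \frac{1}{2}\right) \frac{3}{2} = -149 - 125 \left(\frac{5}{4} - \frac{1}{2}\right) \frac{3}{2} = -149 - 125 \cdot \frac{3}{4} \cdot \frac{3}{2} = -149 - \frac{1125}{8} = - \frac{2317}{8}$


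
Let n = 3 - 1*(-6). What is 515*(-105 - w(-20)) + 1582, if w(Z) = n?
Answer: -57128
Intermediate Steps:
n = 9 (n = 3 + 6 = 9)
w(Z) = 9
515*(-105 - w(-20)) + 1582 = 515*(-105 - 1*9) + 1582 = 515*(-105 - 9) + 1582 = 515*(-114) + 1582 = -58710 + 1582 = -57128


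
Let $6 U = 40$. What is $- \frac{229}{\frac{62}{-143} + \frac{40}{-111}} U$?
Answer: $\frac{12116390}{6301} \approx 1922.9$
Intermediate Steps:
$U = \frac{20}{3}$ ($U = \frac{1}{6} \cdot 40 = \frac{20}{3} \approx 6.6667$)
$- \frac{229}{\frac{62}{-143} + \frac{40}{-111}} U = - \frac{229}{\frac{62}{-143} + \frac{40}{-111}} \cdot \frac{20}{3} = - \frac{229}{62 \left(- \frac{1}{143}\right) + 40 \left(- \frac{1}{111}\right)} \frac{20}{3} = - \frac{229}{- \frac{62}{143} - \frac{40}{111}} \cdot \frac{20}{3} = - \frac{229}{- \frac{12602}{15873}} \cdot \frac{20}{3} = \left(-229\right) \left(- \frac{15873}{12602}\right) \frac{20}{3} = \frac{3634917}{12602} \cdot \frac{20}{3} = \frac{12116390}{6301}$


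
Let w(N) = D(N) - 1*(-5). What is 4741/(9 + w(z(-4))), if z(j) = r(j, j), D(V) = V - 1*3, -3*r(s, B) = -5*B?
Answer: 14223/13 ≈ 1094.1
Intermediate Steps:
r(s, B) = 5*B/3 (r(s, B) = -(-5)*B/3 = 5*B/3)
D(V) = -3 + V (D(V) = V - 3 = -3 + V)
z(j) = 5*j/3
w(N) = 2 + N (w(N) = (-3 + N) - 1*(-5) = (-3 + N) + 5 = 2 + N)
4741/(9 + w(z(-4))) = 4741/(9 + (2 + (5/3)*(-4))) = 4741/(9 + (2 - 20/3)) = 4741/(9 - 14/3) = 4741/(13/3) = 4741*(3/13) = 14223/13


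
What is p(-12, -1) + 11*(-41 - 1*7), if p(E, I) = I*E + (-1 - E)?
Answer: -505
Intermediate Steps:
p(E, I) = -1 - E + E*I (p(E, I) = E*I + (-1 - E) = -1 - E + E*I)
p(-12, -1) + 11*(-41 - 1*7) = (-1 - 1*(-12) - 12*(-1)) + 11*(-41 - 1*7) = (-1 + 12 + 12) + 11*(-41 - 7) = 23 + 11*(-48) = 23 - 528 = -505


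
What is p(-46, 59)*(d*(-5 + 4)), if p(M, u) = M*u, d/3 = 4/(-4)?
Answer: -8142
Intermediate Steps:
d = -3 (d = 3*(4/(-4)) = 3*(4*(-1/4)) = 3*(-1) = -3)
p(-46, 59)*(d*(-5 + 4)) = (-46*59)*(-3*(-5 + 4)) = -(-8142)*(-1) = -2714*3 = -8142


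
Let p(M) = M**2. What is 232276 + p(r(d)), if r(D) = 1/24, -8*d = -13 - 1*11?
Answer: 133790977/576 ≈ 2.3228e+5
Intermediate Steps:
d = 3 (d = -(-13 - 1*11)/8 = -(-13 - 11)/8 = -1/8*(-24) = 3)
r(D) = 1/24
232276 + p(r(d)) = 232276 + (1/24)**2 = 232276 + 1/576 = 133790977/576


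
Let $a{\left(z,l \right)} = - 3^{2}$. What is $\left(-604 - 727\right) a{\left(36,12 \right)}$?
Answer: $11979$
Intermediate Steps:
$a{\left(z,l \right)} = -9$ ($a{\left(z,l \right)} = \left(-1\right) 9 = -9$)
$\left(-604 - 727\right) a{\left(36,12 \right)} = \left(-604 - 727\right) \left(-9\right) = \left(-1331\right) \left(-9\right) = 11979$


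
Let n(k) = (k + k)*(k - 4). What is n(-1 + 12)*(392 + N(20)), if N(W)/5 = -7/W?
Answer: 120197/2 ≈ 60099.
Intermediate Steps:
N(W) = -35/W (N(W) = 5*(-7/W) = -35/W)
n(k) = 2*k*(-4 + k) (n(k) = (2*k)*(-4 + k) = 2*k*(-4 + k))
n(-1 + 12)*(392 + N(20)) = (2*(-1 + 12)*(-4 + (-1 + 12)))*(392 - 35/20) = (2*11*(-4 + 11))*(392 - 35*1/20) = (2*11*7)*(392 - 7/4) = 154*(1561/4) = 120197/2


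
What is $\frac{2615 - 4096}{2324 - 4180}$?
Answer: $\frac{1481}{1856} \approx 0.79795$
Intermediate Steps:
$\frac{2615 - 4096}{2324 - 4180} = - \frac{1481}{-1856} = \left(-1481\right) \left(- \frac{1}{1856}\right) = \frac{1481}{1856}$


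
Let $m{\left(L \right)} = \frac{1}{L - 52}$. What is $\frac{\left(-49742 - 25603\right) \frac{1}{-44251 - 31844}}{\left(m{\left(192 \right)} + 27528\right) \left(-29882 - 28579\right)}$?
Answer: $- \frac{703220}{1142967575422413} \approx -6.1526 \cdot 10^{-10}$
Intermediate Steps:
$m{\left(L \right)} = \frac{1}{-52 + L}$
$\frac{\left(-49742 - 25603\right) \frac{1}{-44251 - 31844}}{\left(m{\left(192 \right)} + 27528\right) \left(-29882 - 28579\right)} = \frac{\left(-49742 - 25603\right) \frac{1}{-44251 - 31844}}{\left(\frac{1}{-52 + 192} + 27528\right) \left(-29882 - 28579\right)} = \frac{\left(-75345\right) \frac{1}{-76095}}{\left(\frac{1}{140} + 27528\right) \left(-58461\right)} = \frac{\left(-75345\right) \left(- \frac{1}{76095}\right)}{\left(\frac{1}{140} + 27528\right) \left(-58461\right)} = \frac{5023}{5073 \cdot \frac{3853921}{140} \left(-58461\right)} = \frac{5023}{5073 \left(- \frac{225304075581}{140}\right)} = \frac{5023}{5073} \left(- \frac{140}{225304075581}\right) = - \frac{703220}{1142967575422413}$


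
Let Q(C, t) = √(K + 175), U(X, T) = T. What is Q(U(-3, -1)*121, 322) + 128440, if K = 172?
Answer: 128440 + √347 ≈ 1.2846e+5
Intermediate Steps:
Q(C, t) = √347 (Q(C, t) = √(172 + 175) = √347)
Q(U(-3, -1)*121, 322) + 128440 = √347 + 128440 = 128440 + √347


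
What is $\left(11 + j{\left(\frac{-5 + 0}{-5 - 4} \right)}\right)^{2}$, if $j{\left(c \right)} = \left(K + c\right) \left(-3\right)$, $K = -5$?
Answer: $\frac{5329}{9} \approx 592.11$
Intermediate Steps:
$j{\left(c \right)} = 15 - 3 c$ ($j{\left(c \right)} = \left(-5 + c\right) \left(-3\right) = 15 - 3 c$)
$\left(11 + j{\left(\frac{-5 + 0}{-5 - 4} \right)}\right)^{2} = \left(11 + \left(15 - 3 \frac{-5 + 0}{-5 - 4}\right)\right)^{2} = \left(11 + \left(15 - 3 \left(- \frac{5}{-9}\right)\right)\right)^{2} = \left(11 + \left(15 - 3 \left(\left(-5\right) \left(- \frac{1}{9}\right)\right)\right)\right)^{2} = \left(11 + \left(15 - \frac{5}{3}\right)\right)^{2} = \left(11 + \frac{40}{3}\right)^{2} = \left(\frac{73}{3}\right)^{2} = \frac{5329}{9}$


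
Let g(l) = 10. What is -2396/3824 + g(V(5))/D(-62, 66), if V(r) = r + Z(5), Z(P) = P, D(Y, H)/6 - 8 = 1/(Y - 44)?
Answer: -1015379/2429196 ≈ -0.41799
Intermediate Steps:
D(Y, H) = 48 + 6/(-44 + Y) (D(Y, H) = 48 + 6/(Y - 44) = 48 + 6/(-44 + Y))
V(r) = 5 + r (V(r) = r + 5 = 5 + r)
-2396/3824 + g(V(5))/D(-62, 66) = -2396/3824 + 10/((6*(-351 + 8*(-62))/(-44 - 62))) = -2396*1/3824 + 10/((6*(-351 - 496)/(-106))) = -599/956 + 10/((6*(-1/106)*(-847))) = -599/956 + 10/(2541/53) = -599/956 + 10*(53/2541) = -599/956 + 530/2541 = -1015379/2429196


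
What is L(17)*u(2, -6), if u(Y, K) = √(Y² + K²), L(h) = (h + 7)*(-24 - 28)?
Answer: -2496*√10 ≈ -7893.0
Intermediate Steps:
L(h) = -364 - 52*h (L(h) = (7 + h)*(-52) = -364 - 52*h)
u(Y, K) = √(K² + Y²)
L(17)*u(2, -6) = (-364 - 52*17)*√((-6)² + 2²) = (-364 - 884)*√(36 + 4) = -2496*√10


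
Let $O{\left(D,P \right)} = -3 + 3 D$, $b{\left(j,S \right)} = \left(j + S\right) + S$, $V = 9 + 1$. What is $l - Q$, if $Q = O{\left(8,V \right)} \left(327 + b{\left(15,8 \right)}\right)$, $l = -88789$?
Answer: $-96307$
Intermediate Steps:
$V = 10$
$b{\left(j,S \right)} = j + 2 S$ ($b{\left(j,S \right)} = \left(S + j\right) + S = j + 2 S$)
$Q = 7518$ ($Q = \left(-3 + 3 \cdot 8\right) \left(327 + \left(15 + 2 \cdot 8\right)\right) = \left(-3 + 24\right) \left(327 + \left(15 + 16\right)\right) = 21 \left(327 + 31\right) = 21 \cdot 358 = 7518$)
$l - Q = -88789 - 7518 = -96307$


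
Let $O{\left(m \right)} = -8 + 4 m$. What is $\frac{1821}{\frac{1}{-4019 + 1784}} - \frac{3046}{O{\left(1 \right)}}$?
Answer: $- \frac{8138347}{2} \approx -4.0692 \cdot 10^{6}$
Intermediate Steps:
$\frac{1821}{\frac{1}{-4019 + 1784}} - \frac{3046}{O{\left(1 \right)}} = \frac{1821}{\frac{1}{-4019 + 1784}} - \frac{3046}{-8 + 4 \cdot 1} = \frac{1821}{\frac{1}{-2235}} - \frac{3046}{-8 + 4} = \frac{1821}{- \frac{1}{2235}} - \frac{3046}{-4} = 1821 \left(-2235\right) - - \frac{1523}{2} = -4069935 + \frac{1523}{2} = - \frac{8138347}{2}$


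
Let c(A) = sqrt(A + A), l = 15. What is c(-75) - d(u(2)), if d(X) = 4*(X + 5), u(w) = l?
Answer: -80 + 5*I*sqrt(6) ≈ -80.0 + 12.247*I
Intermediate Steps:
u(w) = 15
c(A) = sqrt(2)*sqrt(A) (c(A) = sqrt(2*A) = sqrt(2)*sqrt(A))
d(X) = 20 + 4*X (d(X) = 4*(5 + X) = 20 + 4*X)
c(-75) - d(u(2)) = sqrt(2)*sqrt(-75) - (20 + 4*15) = sqrt(2)*(5*I*sqrt(3)) - (20 + 60) = 5*I*sqrt(6) - 1*80 = 5*I*sqrt(6) - 80 = -80 + 5*I*sqrt(6)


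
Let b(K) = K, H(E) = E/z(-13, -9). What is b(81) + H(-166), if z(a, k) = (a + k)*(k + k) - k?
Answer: 32639/405 ≈ 80.590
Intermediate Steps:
z(a, k) = -k + 2*k*(a + k) (z(a, k) = (a + k)*(2*k) - k = 2*k*(a + k) - k = -k + 2*k*(a + k))
H(E) = E/405 (H(E) = E/((-9*(-1 + 2*(-13) + 2*(-9)))) = E/((-9*(-1 - 26 - 18))) = E/((-9*(-45))) = E/405)
b(81) + H(-166) = 81 + (1/405)*(-166) = 81 - 166/405 = 32639/405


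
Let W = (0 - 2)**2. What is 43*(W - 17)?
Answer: -559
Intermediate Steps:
W = 4 (W = (-2)**2 = 4)
43*(W - 17) = 43*(4 - 17) = 43*(-13) = -559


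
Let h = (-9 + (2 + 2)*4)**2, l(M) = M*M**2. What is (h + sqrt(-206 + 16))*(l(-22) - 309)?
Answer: -536893 - 10957*I*sqrt(190) ≈ -5.3689e+5 - 1.5103e+5*I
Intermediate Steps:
l(M) = M**3
h = 49 (h = (-9 + 4*4)**2 = (-9 + 16)**2 = 7**2 = 49)
(h + sqrt(-206 + 16))*(l(-22) - 309) = (49 + sqrt(-206 + 16))*((-22)**3 - 309) = (49 + sqrt(-190))*(-10648 - 309) = (49 + I*sqrt(190))*(-10957) = -536893 - 10957*I*sqrt(190)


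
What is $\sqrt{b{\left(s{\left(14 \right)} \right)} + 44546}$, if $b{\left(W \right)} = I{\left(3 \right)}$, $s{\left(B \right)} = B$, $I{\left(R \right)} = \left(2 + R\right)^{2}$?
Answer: $\sqrt{44571} \approx 211.12$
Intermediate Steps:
$b{\left(W \right)} = 25$ ($b{\left(W \right)} = \left(2 + 3\right)^{2} = 5^{2} = 25$)
$\sqrt{b{\left(s{\left(14 \right)} \right)} + 44546} = \sqrt{25 + 44546} = \sqrt{44571}$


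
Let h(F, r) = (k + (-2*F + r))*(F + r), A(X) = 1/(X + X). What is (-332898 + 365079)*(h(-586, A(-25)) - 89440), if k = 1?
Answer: -62497894625169/2500 ≈ -2.4999e+10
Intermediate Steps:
A(X) = 1/(2*X)
h(F, r) = (F + r)*(1 + r - 2*F) (h(F, r) = (1 + (-2*F + r))*(F + r) = (1 + (r - 2*F))*(F + r) = (1 + r - 2*F)*(F + r) = (F + r)*(1 + r - 2*F))
(-332898 + 365079)*(h(-586, A(-25)) - 89440) = (-332898 + 365079)*((-586 + (1/2)/(-25) + ((1/2)/(-25))**2 - 2*(-586)**2 - 1*(-586)*(1/2)/(-25)) - 89440) = 32181*((-586 + (1/2)*(-1/25) + ((1/2)*(-1/25))**2 - 2*343396 - 1*(-586)*(1/2)*(-1/25)) - 89440) = 32181*((-586 - 1/50 + (-1/50)**2 - 686792 - 1*(-586)*(-1/50)) - 89440) = 32181*((-586 - 1/50 + 1/2500 - 686792 - 293/25) - 89440) = 32181*(-1718474349/2500 - 89440) = 32181*(-1942074349/2500) = -62497894625169/2500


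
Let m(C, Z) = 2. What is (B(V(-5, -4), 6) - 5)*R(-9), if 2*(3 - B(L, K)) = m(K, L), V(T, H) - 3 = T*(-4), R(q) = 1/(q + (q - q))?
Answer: ⅓ ≈ 0.33333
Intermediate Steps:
R(q) = 1/q (R(q) = 1/(q + 0) = 1/q)
V(T, H) = 3 - 4*T (V(T, H) = 3 + T*(-4) = 3 - 4*T)
B(L, K) = 2 (B(L, K) = 3 - ½*2 = 3 - 1 = 2)
(B(V(-5, -4), 6) - 5)*R(-9) = (2 - 5)/(-9) = -3*(-⅑) = ⅓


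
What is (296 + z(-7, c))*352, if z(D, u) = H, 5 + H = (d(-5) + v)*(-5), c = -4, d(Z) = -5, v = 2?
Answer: 107712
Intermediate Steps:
H = 10 (H = -5 + (-5 + 2)*(-5) = -5 - 3*(-5) = -5 + 15 = 10)
z(D, u) = 10
(296 + z(-7, c))*352 = (296 + 10)*352 = 306*352 = 107712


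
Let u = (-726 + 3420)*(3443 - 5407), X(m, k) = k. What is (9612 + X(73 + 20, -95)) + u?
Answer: -5281499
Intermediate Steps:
u = -5291016 (u = 2694*(-1964) = -5291016)
(9612 + X(73 + 20, -95)) + u = (9612 - 95) - 5291016 = 9517 - 5291016 = -5281499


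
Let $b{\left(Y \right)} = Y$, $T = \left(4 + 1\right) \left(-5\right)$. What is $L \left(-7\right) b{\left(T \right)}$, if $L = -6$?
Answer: $-1050$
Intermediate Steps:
$T = -25$ ($T = 5 \left(-5\right) = -25$)
$L \left(-7\right) b{\left(T \right)} = \left(-6\right) \left(-7\right) \left(-25\right) = 42 \left(-25\right) = -1050$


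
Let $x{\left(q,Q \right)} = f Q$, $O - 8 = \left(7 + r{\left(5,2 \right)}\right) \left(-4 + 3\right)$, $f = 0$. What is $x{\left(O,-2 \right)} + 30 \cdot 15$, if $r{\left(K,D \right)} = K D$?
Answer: $450$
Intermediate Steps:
$r{\left(K,D \right)} = D K$
$O = -9$ ($O = 8 + \left(7 + 2 \cdot 5\right) \left(-4 + 3\right) = 8 + \left(7 + 10\right) \left(-1\right) = 8 + 17 \left(-1\right) = 8 - 17 = -9$)
$x{\left(q,Q \right)} = 0$ ($x{\left(q,Q \right)} = 0 Q = 0$)
$x{\left(O,-2 \right)} + 30 \cdot 15 = 0 + 30 \cdot 15 = 0 + 450 = 450$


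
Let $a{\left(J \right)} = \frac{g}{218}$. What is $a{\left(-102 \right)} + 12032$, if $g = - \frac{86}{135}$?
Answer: $\frac{177050837}{14715} \approx 12032.0$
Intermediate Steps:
$g = - \frac{86}{135}$ ($g = \left(-86\right) \frac{1}{135} = - \frac{86}{135} \approx -0.63704$)
$a{\left(J \right)} = - \frac{43}{14715}$ ($a{\left(J \right)} = - \frac{86}{135 \cdot 218} = \left(- \frac{86}{135}\right) \frac{1}{218} = - \frac{43}{14715}$)
$a{\left(-102 \right)} + 12032 = - \frac{43}{14715} + 12032 = \frac{177050837}{14715}$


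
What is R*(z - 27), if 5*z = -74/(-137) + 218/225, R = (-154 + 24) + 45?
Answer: 69952603/30825 ≈ 2269.3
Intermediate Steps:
R = -85 (R = -130 + 45 = -85)
z = 46516/154125 (z = (-74/(-137) + 218/225)/5 = (-74*(-1/137) + 218*(1/225))/5 = (74/137 + 218/225)/5 = (⅕)*(46516/30825) = 46516/154125 ≈ 0.30181)
R*(z - 27) = -85*(46516/154125 - 27) = -85*(-4114859/154125) = 69952603/30825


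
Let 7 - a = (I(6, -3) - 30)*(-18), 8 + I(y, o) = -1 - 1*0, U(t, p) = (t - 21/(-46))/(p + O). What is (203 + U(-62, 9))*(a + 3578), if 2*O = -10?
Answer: 99524043/184 ≈ 5.4089e+5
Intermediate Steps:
O = -5 (O = (½)*(-10) = -5)
U(t, p) = (21/46 + t)/(-5 + p) (U(t, p) = (t - 21/(-46))/(p - 5) = (t - 21*(-1/46))/(-5 + p) = (t + 21/46)/(-5 + p) = (21/46 + t)/(-5 + p))
I(y, o) = -9 (I(y, o) = -8 + (-1 - 1*0) = -8 + (-1 + 0) = -8 - 1 = -9)
a = -695 (a = 7 - (-9 - 30)*(-18) = 7 - (-39)*(-18) = 7 - 1*702 = 7 - 702 = -695)
(203 + U(-62, 9))*(a + 3578) = (203 + (21/46 - 62)/(-5 + 9))*(-695 + 3578) = (203 - 2831/46/4)*2883 = (203 + (¼)*(-2831/46))*2883 = (203 - 2831/184)*2883 = (34521/184)*2883 = 99524043/184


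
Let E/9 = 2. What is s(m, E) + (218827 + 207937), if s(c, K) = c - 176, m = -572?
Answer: 426016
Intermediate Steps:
E = 18 (E = 9*2 = 18)
s(c, K) = -176 + c
s(m, E) + (218827 + 207937) = (-176 - 572) + (218827 + 207937) = -748 + 426764 = 426016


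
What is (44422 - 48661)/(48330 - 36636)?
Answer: -1413/3898 ≈ -0.36249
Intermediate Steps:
(44422 - 48661)/(48330 - 36636) = -4239/11694 = -4239*1/11694 = -1413/3898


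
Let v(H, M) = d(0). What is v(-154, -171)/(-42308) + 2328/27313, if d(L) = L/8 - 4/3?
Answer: 73897081/866668803 ≈ 0.085266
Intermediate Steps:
d(L) = -4/3 + L/8 (d(L) = L*(⅛) - 4*⅓ = L/8 - 4/3 = -4/3 + L/8)
v(H, M) = -4/3 (v(H, M) = -4/3 + (⅛)*0 = -4/3 + 0 = -4/3)
v(-154, -171)/(-42308) + 2328/27313 = -4/3/(-42308) + 2328/27313 = -4/3*(-1/42308) + 2328*(1/27313) = 1/31731 + 2328/27313 = 73897081/866668803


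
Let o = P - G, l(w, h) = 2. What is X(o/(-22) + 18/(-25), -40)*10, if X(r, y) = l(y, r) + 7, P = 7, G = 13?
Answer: 90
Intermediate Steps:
o = -6 (o = 7 - 1*13 = 7 - 13 = -6)
X(r, y) = 9 (X(r, y) = 2 + 7 = 9)
X(o/(-22) + 18/(-25), -40)*10 = 9*10 = 90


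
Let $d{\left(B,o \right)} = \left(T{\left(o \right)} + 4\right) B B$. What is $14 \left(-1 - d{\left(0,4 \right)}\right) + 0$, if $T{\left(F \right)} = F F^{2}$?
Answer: $-14$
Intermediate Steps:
$T{\left(F \right)} = F^{3}$
$d{\left(B,o \right)} = B^{2} \left(4 + o^{3}\right)$ ($d{\left(B,o \right)} = \left(o^{3} + 4\right) B B = \left(4 + o^{3}\right) B^{2} = B^{2} \left(4 + o^{3}\right)$)
$14 \left(-1 - d{\left(0,4 \right)}\right) + 0 = 14 \left(-1 - 0^{2} \left(4 + 4^{3}\right)\right) + 0 = 14 \left(-1 - 0 \left(4 + 64\right)\right) + 0 = 14 \left(-1 - 0 \cdot 68\right) + 0 = 14 \left(-1 - 0\right) + 0 = 14 \left(-1 + 0\right) + 0 = 14 \left(-1\right) + 0 = -14 + 0 = -14$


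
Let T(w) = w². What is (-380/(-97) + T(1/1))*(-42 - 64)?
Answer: -50562/97 ≈ -521.26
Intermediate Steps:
(-380/(-97) + T(1/1))*(-42 - 64) = (-380/(-97) + (1/1)²)*(-42 - 64) = (-380*(-1/97) + 1²)*(-106) = (380/97 + 1)*(-106) = (477/97)*(-106) = -50562/97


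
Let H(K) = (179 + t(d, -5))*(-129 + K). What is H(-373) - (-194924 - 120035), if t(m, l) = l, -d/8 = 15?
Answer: 227611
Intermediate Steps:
d = -120 (d = -8*15 = -120)
H(K) = -22446 + 174*K (H(K) = (179 - 5)*(-129 + K) = 174*(-129 + K) = -22446 + 174*K)
H(-373) - (-194924 - 120035) = (-22446 + 174*(-373)) - (-194924 - 120035) = (-22446 - 64902) - 1*(-314959) = -87348 + 314959 = 227611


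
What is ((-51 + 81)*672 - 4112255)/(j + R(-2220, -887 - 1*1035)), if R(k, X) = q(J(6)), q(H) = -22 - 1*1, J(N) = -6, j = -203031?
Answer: 4092095/203054 ≈ 20.153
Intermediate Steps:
q(H) = -23 (q(H) = -22 - 1 = -23)
R(k, X) = -23
((-51 + 81)*672 - 4112255)/(j + R(-2220, -887 - 1*1035)) = ((-51 + 81)*672 - 4112255)/(-203031 - 23) = (30*672 - 4112255)/(-203054) = (20160 - 4112255)*(-1/203054) = -4092095*(-1/203054) = 4092095/203054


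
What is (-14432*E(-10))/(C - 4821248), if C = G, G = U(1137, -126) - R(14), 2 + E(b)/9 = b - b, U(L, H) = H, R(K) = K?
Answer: -5904/109577 ≈ -0.053880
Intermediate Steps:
E(b) = -18 (E(b) = -18 + 9*(b - b) = -18 + 9*0 = -18 + 0 = -18)
G = -140 (G = -126 - 1*14 = -126 - 14 = -140)
C = -140
(-14432*E(-10))/(C - 4821248) = (-14432*(-18))/(-140 - 4821248) = 259776/(-4821388) = 259776*(-1/4821388) = -5904/109577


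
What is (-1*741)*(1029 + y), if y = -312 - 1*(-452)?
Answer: -866229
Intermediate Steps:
y = 140 (y = -312 + 452 = 140)
(-1*741)*(1029 + y) = (-1*741)*(1029 + 140) = -741*1169 = -866229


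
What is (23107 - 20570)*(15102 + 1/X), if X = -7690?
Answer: 294632919523/7690 ≈ 3.8314e+7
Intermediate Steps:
(23107 - 20570)*(15102 + 1/X) = (23107 - 20570)*(15102 + 1/(-7690)) = 2537*(15102 - 1/7690) = 2537*(116134379/7690) = 294632919523/7690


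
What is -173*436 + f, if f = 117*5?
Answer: -74843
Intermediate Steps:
f = 585
-173*436 + f = -173*436 + 585 = -75428 + 585 = -74843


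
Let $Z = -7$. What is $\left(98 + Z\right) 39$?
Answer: $3549$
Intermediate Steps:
$\left(98 + Z\right) 39 = \left(98 - 7\right) 39 = 91 \cdot 39 = 3549$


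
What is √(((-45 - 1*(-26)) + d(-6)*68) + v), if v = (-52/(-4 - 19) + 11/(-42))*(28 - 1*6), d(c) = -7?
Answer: 2*I*√26304663/483 ≈ 21.237*I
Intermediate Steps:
v = 21241/483 (v = (-52/(-23) + 11*(-1/42))*(28 - 6) = (-52*(-1/23) - 11/42)*22 = (52/23 - 11/42)*22 = (1931/966)*22 = 21241/483 ≈ 43.977)
√(((-45 - 1*(-26)) + d(-6)*68) + v) = √(((-45 - 1*(-26)) - 7*68) + 21241/483) = √(((-45 + 26) - 476) + 21241/483) = √((-19 - 476) + 21241/483) = √(-495 + 21241/483) = √(-217844/483) = 2*I*√26304663/483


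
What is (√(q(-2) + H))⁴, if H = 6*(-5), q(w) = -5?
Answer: 1225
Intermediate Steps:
H = -30
(√(q(-2) + H))⁴ = (√(-5 - 30))⁴ = (√(-35))⁴ = (I*√35)⁴ = 1225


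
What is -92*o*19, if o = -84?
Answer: 146832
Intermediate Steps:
-92*o*19 = -92*(-84)*19 = 7728*19 = 146832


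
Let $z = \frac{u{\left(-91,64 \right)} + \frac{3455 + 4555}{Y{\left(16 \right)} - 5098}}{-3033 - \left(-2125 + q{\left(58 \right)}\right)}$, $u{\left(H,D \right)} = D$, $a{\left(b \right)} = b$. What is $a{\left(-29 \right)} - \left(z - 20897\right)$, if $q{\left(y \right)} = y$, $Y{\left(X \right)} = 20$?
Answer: $\frac{51182559523}{2452674} \approx 20868.0$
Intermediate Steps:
$z = - \frac{158491}{2452674}$ ($z = \frac{64 + \frac{3455 + 4555}{20 - 5098}}{-3033 + \left(2125 - 58\right)} = \frac{64 + \frac{8010}{-5078}}{-3033 + \left(2125 - 58\right)} = \frac{64 + 8010 \left(- \frac{1}{5078}\right)}{-3033 + 2067} = \frac{64 - \frac{4005}{2539}}{-966} = \frac{158491}{2539} \left(- \frac{1}{966}\right) = - \frac{158491}{2452674} \approx -0.06462$)
$a{\left(-29 \right)} - \left(z - 20897\right) = -29 - \left(- \frac{158491}{2452674} - 20897\right) = -29 - - \frac{51253687069}{2452674} = -29 + \frac{51253687069}{2452674} = \frac{51182559523}{2452674}$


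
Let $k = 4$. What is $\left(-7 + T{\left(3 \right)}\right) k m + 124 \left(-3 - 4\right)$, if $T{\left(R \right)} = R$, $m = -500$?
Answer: $7132$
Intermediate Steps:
$\left(-7 + T{\left(3 \right)}\right) k m + 124 \left(-3 - 4\right) = \left(-7 + 3\right) 4 \left(-500\right) + 124 \left(-3 - 4\right) = \left(-4\right) 4 \left(-500\right) + 124 \left(-7\right) = \left(-16\right) \left(-500\right) - 868 = 8000 - 868 = 7132$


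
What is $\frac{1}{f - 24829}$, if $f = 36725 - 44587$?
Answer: $- \frac{1}{32691} \approx -3.0589 \cdot 10^{-5}$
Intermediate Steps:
$f = -7862$ ($f = 36725 - 44587 = -7862$)
$\frac{1}{f - 24829} = \frac{1}{-7862 - 24829} = \frac{1}{-32691} = - \frac{1}{32691}$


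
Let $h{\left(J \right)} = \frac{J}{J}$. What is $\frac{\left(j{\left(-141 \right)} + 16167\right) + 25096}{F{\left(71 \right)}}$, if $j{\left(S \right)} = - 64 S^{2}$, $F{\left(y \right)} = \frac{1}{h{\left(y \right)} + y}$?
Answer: $-88640712$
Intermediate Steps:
$h{\left(J \right)} = 1$
$F{\left(y \right)} = \frac{1}{1 + y}$
$\frac{\left(j{\left(-141 \right)} + 16167\right) + 25096}{F{\left(71 \right)}} = \frac{\left(- 64 \left(-141\right)^{2} + 16167\right) + 25096}{\frac{1}{1 + 71}} = \frac{\left(\left(-64\right) 19881 + 16167\right) + 25096}{\frac{1}{72}} = \left(\left(-1272384 + 16167\right) + 25096\right) \frac{1}{\frac{1}{72}} = \left(-1256217 + 25096\right) 72 = \left(-1231121\right) 72 = -88640712$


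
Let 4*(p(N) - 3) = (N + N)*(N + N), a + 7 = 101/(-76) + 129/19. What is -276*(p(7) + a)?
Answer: -264615/19 ≈ -13927.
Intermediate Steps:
a = -117/76 (a = -7 + (101/(-76) + 129/19) = -7 + (101*(-1/76) + 129*(1/19)) = -7 + (-101/76 + 129/19) = -7 + 415/76 = -117/76 ≈ -1.5395)
p(N) = 3 + N² (p(N) = 3 + ((N + N)*(N + N))/4 = 3 + ((2*N)*(2*N))/4 = 3 + (4*N²)/4 = 3 + N²)
-276*(p(7) + a) = -276*((3 + 7²) - 117/76) = -276*((3 + 49) - 117/76) = -276*(52 - 117/76) = -276*3835/76 = -264615/19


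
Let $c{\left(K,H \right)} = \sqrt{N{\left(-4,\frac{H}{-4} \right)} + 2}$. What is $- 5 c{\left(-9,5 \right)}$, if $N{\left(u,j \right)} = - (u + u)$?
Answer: $- 5 \sqrt{10} \approx -15.811$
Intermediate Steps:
$N{\left(u,j \right)} = - 2 u$
$c{\left(K,H \right)} = \sqrt{10}$ ($c{\left(K,H \right)} = \sqrt{\left(-2\right) \left(-4\right) + 2} = \sqrt{8 + 2} = \sqrt{10}$)
$- 5 c{\left(-9,5 \right)} = - 5 \sqrt{10}$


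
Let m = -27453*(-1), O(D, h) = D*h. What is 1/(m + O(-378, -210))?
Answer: 1/106833 ≈ 9.3604e-6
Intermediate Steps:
m = 27453
1/(m + O(-378, -210)) = 1/(27453 - 378*(-210)) = 1/(27453 + 79380) = 1/106833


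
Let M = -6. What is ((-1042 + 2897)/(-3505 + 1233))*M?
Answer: 5565/1136 ≈ 4.8988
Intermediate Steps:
((-1042 + 2897)/(-3505 + 1233))*M = ((-1042 + 2897)/(-3505 + 1233))*(-6) = (1855/(-2272))*(-6) = (1855*(-1/2272))*(-6) = -1855/2272*(-6) = 5565/1136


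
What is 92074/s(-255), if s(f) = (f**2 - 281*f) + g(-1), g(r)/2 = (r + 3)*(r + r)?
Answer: 46037/68336 ≈ 0.67369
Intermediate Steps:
g(r) = 4*r*(3 + r) (g(r) = 2*((r + 3)*(r + r)) = 2*((3 + r)*(2*r)) = 2*(2*r*(3 + r)) = 4*r*(3 + r))
s(f) = -8 + f**2 - 281*f (s(f) = (f**2 - 281*f) + 4*(-1)*(3 - 1) = (f**2 - 281*f) + 4*(-1)*2 = (f**2 - 281*f) - 8 = -8 + f**2 - 281*f)
92074/s(-255) = 92074/(-8 + (-255)**2 - 281*(-255)) = 92074/(-8 + 65025 + 71655) = 92074/136672 = 92074*(1/136672) = 46037/68336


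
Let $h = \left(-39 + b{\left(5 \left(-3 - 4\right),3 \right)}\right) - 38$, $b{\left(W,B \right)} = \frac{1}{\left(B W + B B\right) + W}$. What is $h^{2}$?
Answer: $\frac{101767744}{17161} \approx 5930.2$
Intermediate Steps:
$b{\left(W,B \right)} = \frac{1}{W + B^{2} + B W}$ ($b{\left(W,B \right)} = \frac{1}{\left(B W + B^{2}\right) + W} = \frac{1}{\left(B^{2} + B W\right) + W} = \frac{1}{W + B^{2} + B W}$)
$h = - \frac{10088}{131}$ ($h = \left(-39 + \frac{1}{5 \left(-3 - 4\right) + 3^{2} + 3 \cdot 5 \left(-3 - 4\right)}\right) - 38 = \left(-39 + \frac{1}{5 \left(-7\right) + 9 + 3 \cdot 5 \left(-7\right)}\right) - 38 = \left(-39 + \frac{1}{-35 + 9 + 3 \left(-35\right)}\right) - 38 = \left(-39 + \frac{1}{-35 + 9 - 105}\right) - 38 = \left(-39 + \frac{1}{-131}\right) - 38 = \left(-39 - \frac{1}{131}\right) - 38 = - \frac{5110}{131} - 38 = - \frac{10088}{131} \approx -77.008$)
$h^{2} = \left(- \frac{10088}{131}\right)^{2} = \frac{101767744}{17161}$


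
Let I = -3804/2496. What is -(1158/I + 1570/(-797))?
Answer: 192466298/252649 ≈ 761.79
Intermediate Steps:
I = -317/208 (I = -3804*1/2496 = -317/208 ≈ -1.5240)
-(1158/I + 1570/(-797)) = -(1158/(-317/208) + 1570/(-797)) = -(1158*(-208/317) + 1570*(-1/797)) = -(-240864/317 - 1570/797) = -1*(-192466298/252649) = 192466298/252649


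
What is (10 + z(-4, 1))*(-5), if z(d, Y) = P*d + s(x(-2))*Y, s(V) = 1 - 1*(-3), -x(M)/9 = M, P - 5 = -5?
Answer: -70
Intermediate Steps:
P = 0 (P = 5 - 5 = 0)
x(M) = -9*M
s(V) = 4 (s(V) = 1 + 3 = 4)
z(d, Y) = 4*Y (z(d, Y) = 0*d + 4*Y = 0 + 4*Y = 4*Y)
(10 + z(-4, 1))*(-5) = (10 + 4*1)*(-5) = (10 + 4)*(-5) = 14*(-5) = -70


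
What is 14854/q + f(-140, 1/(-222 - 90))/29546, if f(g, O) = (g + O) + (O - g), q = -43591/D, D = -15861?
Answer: 1085918611478153/200918591016 ≈ 5404.8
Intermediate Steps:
q = 43591/15861 (q = -43591/(-15861) = -43591*(-1/15861) = 43591/15861 ≈ 2.7483)
f(g, O) = 2*O (f(g, O) = (O + g) + (O - g) = 2*O)
14854/q + f(-140, 1/(-222 - 90))/29546 = 14854/(43591/15861) + (2/(-222 - 90))/29546 = 14854*(15861/43591) + (2/(-312))*(1/29546) = 235599294/43591 + (2*(-1/312))*(1/29546) = 235599294/43591 - 1/156*1/29546 = 235599294/43591 - 1/4609176 = 1085918611478153/200918591016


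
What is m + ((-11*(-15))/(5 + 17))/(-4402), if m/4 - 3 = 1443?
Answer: 50922321/8804 ≈ 5784.0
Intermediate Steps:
m = 5784 (m = 12 + 4*1443 = 12 + 5772 = 5784)
m + ((-11*(-15))/(5 + 17))/(-4402) = 5784 + ((-11*(-15))/(5 + 17))/(-4402) = 5784 + (165/22)*(-1/4402) = 5784 + (165*(1/22))*(-1/4402) = 5784 + (15/2)*(-1/4402) = 5784 - 15/8804 = 50922321/8804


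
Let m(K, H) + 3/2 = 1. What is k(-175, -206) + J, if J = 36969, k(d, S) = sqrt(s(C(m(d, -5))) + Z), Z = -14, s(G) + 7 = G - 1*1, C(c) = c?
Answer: 36969 + 3*I*sqrt(10)/2 ≈ 36969.0 + 4.7434*I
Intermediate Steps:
m(K, H) = -1/2 (m(K, H) = -3/2 + 1 = -1/2)
s(G) = -8 + G (s(G) = -7 + (G - 1*1) = -7 + (G - 1) = -7 + (-1 + G) = -8 + G)
k(d, S) = 3*I*sqrt(10)/2 (k(d, S) = sqrt((-8 - 1/2) - 14) = sqrt(-17/2 - 14) = sqrt(-45/2) = 3*I*sqrt(10)/2)
k(-175, -206) + J = 3*I*sqrt(10)/2 + 36969 = 36969 + 3*I*sqrt(10)/2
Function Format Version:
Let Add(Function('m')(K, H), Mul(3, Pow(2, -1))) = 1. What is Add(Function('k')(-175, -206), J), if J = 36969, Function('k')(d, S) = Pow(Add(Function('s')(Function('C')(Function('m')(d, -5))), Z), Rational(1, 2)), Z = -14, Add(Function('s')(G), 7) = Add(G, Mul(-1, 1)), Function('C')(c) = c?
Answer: Add(36969, Mul(Rational(3, 2), I, Pow(10, Rational(1, 2)))) ≈ Add(36969., Mul(4.7434, I))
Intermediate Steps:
Function('m')(K, H) = Rational(-1, 2) (Function('m')(K, H) = Add(Rational(-3, 2), 1) = Rational(-1, 2))
Function('s')(G) = Add(-8, G) (Function('s')(G) = Add(-7, Add(G, Mul(-1, 1))) = Add(-7, Add(G, -1)) = Add(-7, Add(-1, G)) = Add(-8, G))
Function('k')(d, S) = Mul(Rational(3, 2), I, Pow(10, Rational(1, 2))) (Function('k')(d, S) = Pow(Add(Add(-8, Rational(-1, 2)), -14), Rational(1, 2)) = Pow(Add(Rational(-17, 2), -14), Rational(1, 2)) = Pow(Rational(-45, 2), Rational(1, 2)) = Mul(Rational(3, 2), I, Pow(10, Rational(1, 2))))
Add(Function('k')(-175, -206), J) = Add(Mul(Rational(3, 2), I, Pow(10, Rational(1, 2))), 36969) = Add(36969, Mul(Rational(3, 2), I, Pow(10, Rational(1, 2))))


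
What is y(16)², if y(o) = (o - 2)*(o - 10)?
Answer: 7056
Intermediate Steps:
y(o) = (-10 + o)*(-2 + o) (y(o) = (-2 + o)*(-10 + o) = (-10 + o)*(-2 + o))
y(16)² = (20 + 16² - 12*16)² = (20 + 256 - 192)² = 84² = 7056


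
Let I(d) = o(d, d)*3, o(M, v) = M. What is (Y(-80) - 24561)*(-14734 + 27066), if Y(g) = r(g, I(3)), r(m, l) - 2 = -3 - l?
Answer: -303009572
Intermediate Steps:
I(d) = 3*d (I(d) = d*3 = 3*d)
r(m, l) = -1 - l (r(m, l) = 2 + (-3 - l) = -1 - l)
Y(g) = -10 (Y(g) = -1 - 3*3 = -1 - 1*9 = -1 - 9 = -10)
(Y(-80) - 24561)*(-14734 + 27066) = (-10 - 24561)*(-14734 + 27066) = -24571*12332 = -303009572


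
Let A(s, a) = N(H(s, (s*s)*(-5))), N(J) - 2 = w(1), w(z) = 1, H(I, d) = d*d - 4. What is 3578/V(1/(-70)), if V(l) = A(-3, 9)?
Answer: 3578/3 ≈ 1192.7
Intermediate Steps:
H(I, d) = -4 + d² (H(I, d) = d² - 4 = -4 + d²)
N(J) = 3 (N(J) = 2 + 1 = 3)
A(s, a) = 3
V(l) = 3
3578/V(1/(-70)) = 3578/3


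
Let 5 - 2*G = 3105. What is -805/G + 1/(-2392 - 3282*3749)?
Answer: 856190919/1648566515 ≈ 0.51935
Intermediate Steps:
G = -1550 (G = 5/2 - 1/2*3105 = 5/2 - 3105/2 = -1550)
-805/G + 1/(-2392 - 3282*3749) = -805/(-1550) + 1/(-2392 - 3282*3749) = -805*(-1/1550) + (1/3749)/(-5674) = 161/310 - 1/5674*1/3749 = 161/310 - 1/21271826 = 856190919/1648566515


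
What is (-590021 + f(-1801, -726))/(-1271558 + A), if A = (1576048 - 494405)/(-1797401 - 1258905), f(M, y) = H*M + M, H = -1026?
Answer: -1279577520408/1295423808797 ≈ -0.98777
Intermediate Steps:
f(M, y) = -1025*M (f(M, y) = -1026*M + M = -1025*M)
A = -1081643/3056306 (A = 1081643/(-3056306) = 1081643*(-1/3056306) = -1081643/3056306 ≈ -0.35391)
(-590021 + f(-1801, -726))/(-1271558 + A) = (-590021 - 1025*(-1801))/(-1271558 - 1081643/3056306) = (-590021 + 1846025)/(-3886271426391/3056306) = 1256004*(-3056306/3886271426391) = -1279577520408/1295423808797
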